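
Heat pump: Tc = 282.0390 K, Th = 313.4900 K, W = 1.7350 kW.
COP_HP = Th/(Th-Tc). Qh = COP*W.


COP = 313.4900 / 31.4510 = 9.9676
Qh = 9.9676 * 1.7350 = 17.2937 kW

COP = 9.9676, Qh = 17.2937 kW


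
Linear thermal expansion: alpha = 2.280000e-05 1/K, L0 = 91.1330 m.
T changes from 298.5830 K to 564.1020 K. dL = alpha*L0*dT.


dT = 265.5190 K
dL = 2.280000e-05 * 91.1330 * 265.5190 = 0.551704 m
L_final = 91.684704 m

dL = 0.551704 m


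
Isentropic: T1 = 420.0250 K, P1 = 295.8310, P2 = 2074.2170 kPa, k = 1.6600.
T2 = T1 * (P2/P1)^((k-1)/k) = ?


(k-1)/k = 0.3976
(P2/P1)^exp = 2.1691
T2 = 420.0250 * 2.1691 = 911.0899 K

911.0899 K


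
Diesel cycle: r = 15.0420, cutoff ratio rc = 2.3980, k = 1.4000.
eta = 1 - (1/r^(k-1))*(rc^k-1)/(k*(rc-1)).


r^(k-1) = 2.9575
rc^k = 3.4024
eta = 0.5850 = 58.4957%

58.4957%


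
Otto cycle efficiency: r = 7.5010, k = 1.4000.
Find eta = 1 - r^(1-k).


r^(k-1) = 2.2390
eta = 1 - 1/2.2390 = 0.5534 = 55.3365%

55.3365%


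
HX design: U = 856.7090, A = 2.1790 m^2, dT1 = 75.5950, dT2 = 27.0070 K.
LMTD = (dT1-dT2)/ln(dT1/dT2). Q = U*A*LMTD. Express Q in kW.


LMTD = 47.2052 K
Q = 856.7090 * 2.1790 * 47.2052 = 88121.1425 W = 88.1211 kW

88.1211 kW


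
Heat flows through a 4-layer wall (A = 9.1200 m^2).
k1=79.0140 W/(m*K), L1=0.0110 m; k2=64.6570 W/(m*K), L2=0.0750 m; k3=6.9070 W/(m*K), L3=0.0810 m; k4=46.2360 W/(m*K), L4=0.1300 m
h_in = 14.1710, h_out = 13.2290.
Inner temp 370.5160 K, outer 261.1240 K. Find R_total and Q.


R_conv_in = 1/(14.1710*9.1200) = 0.0077
R_1 = 0.0110/(79.0140*9.1200) = 1.5265e-05
R_2 = 0.0750/(64.6570*9.1200) = 0.0001
R_3 = 0.0810/(6.9070*9.1200) = 0.0013
R_4 = 0.1300/(46.2360*9.1200) = 0.0003
R_conv_out = 1/(13.2290*9.1200) = 0.0083
R_total = 0.0178 K/W
Q = 109.3920 / 0.0178 = 6158.5077 W

R_total = 0.0178 K/W, Q = 6158.5077 W


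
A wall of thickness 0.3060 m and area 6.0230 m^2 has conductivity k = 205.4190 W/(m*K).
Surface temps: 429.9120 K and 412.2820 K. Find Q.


dT = 17.6300 K
Q = 205.4190 * 6.0230 * 17.6300 / 0.3060 = 71282.7359 W

71282.7359 W


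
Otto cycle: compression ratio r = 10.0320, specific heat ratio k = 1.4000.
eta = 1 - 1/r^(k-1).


r^(k-1) = 2.5151
eta = 1 - 1/2.5151 = 0.6024 = 60.2401%

60.2401%


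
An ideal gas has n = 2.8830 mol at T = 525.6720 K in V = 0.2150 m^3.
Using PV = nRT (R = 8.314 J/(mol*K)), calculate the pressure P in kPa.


P = nRT/V = 2.8830 * 8.314 * 525.6720 / 0.2150
= 12599.9699 / 0.2150 = 58604.5111 Pa = 58.6045 kPa

58.6045 kPa


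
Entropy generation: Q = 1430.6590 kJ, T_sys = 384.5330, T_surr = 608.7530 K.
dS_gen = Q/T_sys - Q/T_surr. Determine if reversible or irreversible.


dS_sys = 1430.6590/384.5330 = 3.7205 kJ/K
dS_surr = -1430.6590/608.7530 = -2.3501 kJ/K
dS_gen = 3.7205 - 2.3501 = 1.3704 kJ/K (irreversible)

dS_gen = 1.3704 kJ/K, irreversible


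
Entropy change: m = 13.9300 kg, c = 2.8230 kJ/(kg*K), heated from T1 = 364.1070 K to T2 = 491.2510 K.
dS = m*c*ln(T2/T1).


T2/T1 = 1.3492
ln(T2/T1) = 0.2995
dS = 13.9300 * 2.8230 * 0.2995 = 11.7779 kJ/K

11.7779 kJ/K


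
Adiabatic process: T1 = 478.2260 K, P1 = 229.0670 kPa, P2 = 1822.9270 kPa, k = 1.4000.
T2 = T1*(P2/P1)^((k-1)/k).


(k-1)/k = 0.2857
(P2/P1)^exp = 1.8087
T2 = 478.2260 * 1.8087 = 864.9809 K

864.9809 K


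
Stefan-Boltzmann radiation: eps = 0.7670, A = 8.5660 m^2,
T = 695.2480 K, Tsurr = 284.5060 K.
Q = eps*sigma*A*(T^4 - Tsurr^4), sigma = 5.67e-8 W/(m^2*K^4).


T^4 = 2.3365e+11
Tsurr^4 = 6.5519e+09
Q = 0.7670 * 5.67e-8 * 8.5660 * 2.2709e+11 = 84598.5754 W

84598.5754 W


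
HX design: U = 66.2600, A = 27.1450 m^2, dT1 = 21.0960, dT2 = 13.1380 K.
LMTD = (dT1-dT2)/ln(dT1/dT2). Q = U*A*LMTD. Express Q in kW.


LMTD = 16.8041 K
Q = 66.2600 * 27.1450 * 16.8041 = 30224.3355 W = 30.2243 kW

30.2243 kW


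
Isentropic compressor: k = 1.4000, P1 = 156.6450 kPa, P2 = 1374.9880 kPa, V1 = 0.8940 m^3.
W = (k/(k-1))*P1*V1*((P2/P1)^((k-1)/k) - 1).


(k-1)/k = 0.2857
(P2/P1)^exp = 1.8601
W = 3.5000 * 156.6450 * 0.8940 * (1.8601 - 1) = 421.5745 kJ

421.5745 kJ


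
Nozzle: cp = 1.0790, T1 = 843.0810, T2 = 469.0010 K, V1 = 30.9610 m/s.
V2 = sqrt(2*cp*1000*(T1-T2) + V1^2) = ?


dT = 374.0800 K
2*cp*1000*dT = 807264.6400
V1^2 = 958.5835
V2 = sqrt(808223.2235) = 899.0124 m/s

899.0124 m/s


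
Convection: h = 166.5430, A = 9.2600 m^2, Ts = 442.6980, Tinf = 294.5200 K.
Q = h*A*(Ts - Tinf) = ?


dT = 148.1780 K
Q = 166.5430 * 9.2600 * 148.1780 = 228518.3601 W

228518.3601 W


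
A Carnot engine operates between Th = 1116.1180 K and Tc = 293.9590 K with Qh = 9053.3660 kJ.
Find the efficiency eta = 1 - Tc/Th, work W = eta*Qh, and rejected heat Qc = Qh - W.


eta = 1 - 293.9590/1116.1180 = 0.7366
W = 0.7366 * 9053.3660 = 6668.9242 kJ
Qc = 9053.3660 - 6668.9242 = 2384.4418 kJ

eta = 73.6624%, W = 6668.9242 kJ, Qc = 2384.4418 kJ


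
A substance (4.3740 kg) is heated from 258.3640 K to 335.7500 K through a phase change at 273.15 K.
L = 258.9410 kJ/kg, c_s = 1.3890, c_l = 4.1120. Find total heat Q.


Q1 (sensible, solid) = 4.3740 * 1.3890 * 14.7860 = 89.8321 kJ
Q2 (latent) = 4.3740 * 258.9410 = 1132.6079 kJ
Q3 (sensible, liquid) = 4.3740 * 4.1120 * 62.6000 = 1125.9166 kJ
Q_total = 2348.3567 kJ

2348.3567 kJ


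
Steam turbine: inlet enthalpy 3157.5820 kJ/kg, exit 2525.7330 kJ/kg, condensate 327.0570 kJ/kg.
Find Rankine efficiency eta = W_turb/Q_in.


W = 631.8490 kJ/kg
Q_in = 2830.5250 kJ/kg
eta = 0.2232 = 22.3227%

eta = 22.3227%


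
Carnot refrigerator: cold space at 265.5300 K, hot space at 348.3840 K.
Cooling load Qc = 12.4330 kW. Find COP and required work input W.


COP = 265.5300 / 82.8540 = 3.2048
W = 12.4330 / 3.2048 = 3.8795 kW

COP = 3.2048, W = 3.8795 kW


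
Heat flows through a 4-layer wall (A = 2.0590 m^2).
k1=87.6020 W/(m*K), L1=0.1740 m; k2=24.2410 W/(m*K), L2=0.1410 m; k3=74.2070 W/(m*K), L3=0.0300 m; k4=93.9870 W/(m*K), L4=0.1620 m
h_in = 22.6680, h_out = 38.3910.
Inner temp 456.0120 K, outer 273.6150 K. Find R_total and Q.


R_conv_in = 1/(22.6680*2.0590) = 0.0214
R_1 = 0.1740/(87.6020*2.0590) = 0.0010
R_2 = 0.1410/(24.2410*2.0590) = 0.0028
R_3 = 0.0300/(74.2070*2.0590) = 0.0002
R_4 = 0.1620/(93.9870*2.0590) = 0.0008
R_conv_out = 1/(38.3910*2.0590) = 0.0127
R_total = 0.0389 K/W
Q = 182.3970 / 0.0389 = 4688.9574 W

R_total = 0.0389 K/W, Q = 4688.9574 W


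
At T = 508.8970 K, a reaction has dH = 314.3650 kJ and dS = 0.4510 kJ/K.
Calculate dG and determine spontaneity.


T*dS = 508.8970 * 0.4510 = 229.5125 kJ
dG = 314.3650 - 229.5125 = 84.8525 kJ (non-spontaneous)

dG = 84.8525 kJ, non-spontaneous


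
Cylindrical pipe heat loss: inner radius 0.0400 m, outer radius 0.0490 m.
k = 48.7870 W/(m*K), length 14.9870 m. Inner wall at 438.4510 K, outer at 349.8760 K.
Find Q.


dT = 88.5750 K
ln(ro/ri) = 0.2029
Q = 2*pi*48.7870*14.9870*88.5750 / 0.2029 = 2005120.0877 W

2005120.0877 W


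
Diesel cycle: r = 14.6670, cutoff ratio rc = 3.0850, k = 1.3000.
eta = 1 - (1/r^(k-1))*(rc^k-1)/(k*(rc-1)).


r^(k-1) = 2.2382
rc^k = 4.3255
eta = 0.4519 = 45.1850%

45.1850%


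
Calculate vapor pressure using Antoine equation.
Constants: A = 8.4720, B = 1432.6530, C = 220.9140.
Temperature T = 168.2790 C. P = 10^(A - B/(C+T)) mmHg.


C+T = 389.1930
B/(C+T) = 3.6811
log10(P) = 8.4720 - 3.6811 = 4.7909
P = 10^4.7909 = 61789.3679 mmHg

61789.3679 mmHg


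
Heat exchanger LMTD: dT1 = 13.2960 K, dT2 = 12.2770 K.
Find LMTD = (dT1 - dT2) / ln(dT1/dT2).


dT1/dT2 = 1.0830
ln(dT1/dT2) = 0.0797
LMTD = 1.0190 / 0.0797 = 12.7797 K

12.7797 K


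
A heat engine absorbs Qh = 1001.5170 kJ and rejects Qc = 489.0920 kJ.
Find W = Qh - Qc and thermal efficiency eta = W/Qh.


W = 1001.5170 - 489.0920 = 512.4250 kJ
eta = 512.4250 / 1001.5170 = 0.5116 = 51.1649%

W = 512.4250 kJ, eta = 51.1649%


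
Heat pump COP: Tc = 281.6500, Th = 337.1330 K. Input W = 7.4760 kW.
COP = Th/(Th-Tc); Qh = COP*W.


COP = 337.1330 / 55.4830 = 6.0763
Qh = 6.0763 * 7.4760 = 45.4266 kW

COP = 6.0763, Qh = 45.4266 kW


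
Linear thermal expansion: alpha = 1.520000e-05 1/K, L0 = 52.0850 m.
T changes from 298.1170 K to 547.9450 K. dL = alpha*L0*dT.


dT = 249.8280 K
dL = 1.520000e-05 * 52.0850 * 249.8280 = 0.197787 m
L_final = 52.282787 m

dL = 0.197787 m


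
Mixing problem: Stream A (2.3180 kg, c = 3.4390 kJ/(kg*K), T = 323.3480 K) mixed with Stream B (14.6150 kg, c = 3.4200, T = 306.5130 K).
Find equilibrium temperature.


num = 17898.1328
den = 57.9549
Tf = 308.8286 K

308.8286 K


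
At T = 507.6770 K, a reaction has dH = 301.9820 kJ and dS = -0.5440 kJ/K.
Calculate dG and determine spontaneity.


T*dS = 507.6770 * -0.5440 = -276.1763 kJ
dG = 301.9820 + 276.1763 = 578.1583 kJ (non-spontaneous)

dG = 578.1583 kJ, non-spontaneous


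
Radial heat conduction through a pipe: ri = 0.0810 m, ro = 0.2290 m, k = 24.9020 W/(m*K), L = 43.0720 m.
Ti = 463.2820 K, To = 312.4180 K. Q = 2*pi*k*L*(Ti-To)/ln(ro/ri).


dT = 150.8640 K
ln(ro/ri) = 1.0393
Q = 2*pi*24.9020*43.0720*150.8640 / 1.0393 = 978284.4993 W

978284.4993 W


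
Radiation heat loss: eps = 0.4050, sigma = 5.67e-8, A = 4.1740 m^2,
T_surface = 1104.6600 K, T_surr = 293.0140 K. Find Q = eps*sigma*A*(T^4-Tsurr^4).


T^4 = 1.4891e+12
Tsurr^4 = 7.3715e+09
Q = 0.4050 * 5.67e-8 * 4.1740 * 1.4817e+12 = 142020.0877 W

142020.0877 W


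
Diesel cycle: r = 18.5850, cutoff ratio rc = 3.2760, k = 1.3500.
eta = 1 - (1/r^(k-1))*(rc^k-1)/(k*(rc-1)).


r^(k-1) = 2.7810
rc^k = 4.9627
eta = 0.5363 = 53.6261%

53.6261%


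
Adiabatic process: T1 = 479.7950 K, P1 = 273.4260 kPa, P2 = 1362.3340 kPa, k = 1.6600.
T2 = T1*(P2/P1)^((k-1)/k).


(k-1)/k = 0.3976
(P2/P1)^exp = 1.8936
T2 = 479.7950 * 1.8936 = 908.5580 K

908.5580 K


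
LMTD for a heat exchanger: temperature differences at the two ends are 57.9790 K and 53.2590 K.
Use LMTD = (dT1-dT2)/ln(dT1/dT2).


dT1/dT2 = 1.0886
ln(dT1/dT2) = 0.0849
LMTD = 4.7200 / 0.0849 = 55.5856 K

55.5856 K


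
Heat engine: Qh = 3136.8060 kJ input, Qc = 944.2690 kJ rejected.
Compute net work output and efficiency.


W = 3136.8060 - 944.2690 = 2192.5370 kJ
eta = 2192.5370 / 3136.8060 = 0.6990 = 69.8971%

W = 2192.5370 kJ, eta = 69.8971%


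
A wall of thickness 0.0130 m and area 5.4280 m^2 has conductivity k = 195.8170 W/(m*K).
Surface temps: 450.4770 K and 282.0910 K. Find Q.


dT = 168.3860 K
Q = 195.8170 * 5.4280 * 168.3860 / 0.0130 = 1.3767e+07 W

1.3767e+07 W


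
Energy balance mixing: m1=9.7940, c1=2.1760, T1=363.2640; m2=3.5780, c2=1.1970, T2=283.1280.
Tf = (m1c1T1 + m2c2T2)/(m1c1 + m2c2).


num = 8954.3887
den = 25.5946
Tf = 349.8545 K

349.8545 K


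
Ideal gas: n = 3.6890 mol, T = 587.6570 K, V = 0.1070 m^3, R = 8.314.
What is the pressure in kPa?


P = nRT/V = 3.6890 * 8.314 * 587.6570 / 0.1070
= 18023.6435 / 0.1070 = 168445.2665 Pa = 168.4453 kPa

168.4453 kPa


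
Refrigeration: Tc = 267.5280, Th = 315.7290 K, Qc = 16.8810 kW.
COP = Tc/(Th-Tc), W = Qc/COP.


COP = 267.5280 / 48.2010 = 5.5503
W = 16.8810 / 5.5503 = 3.0415 kW

COP = 5.5503, W = 3.0415 kW


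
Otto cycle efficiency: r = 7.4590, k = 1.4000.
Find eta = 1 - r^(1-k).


r^(k-1) = 2.2339
eta = 1 - 1/2.2339 = 0.5524 = 55.2361%

55.2361%


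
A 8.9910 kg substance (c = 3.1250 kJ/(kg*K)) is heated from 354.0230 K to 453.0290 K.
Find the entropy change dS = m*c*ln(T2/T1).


T2/T1 = 1.2797
ln(T2/T1) = 0.2466
dS = 8.9910 * 3.1250 * 0.2466 = 6.9285 kJ/K

6.9285 kJ/K


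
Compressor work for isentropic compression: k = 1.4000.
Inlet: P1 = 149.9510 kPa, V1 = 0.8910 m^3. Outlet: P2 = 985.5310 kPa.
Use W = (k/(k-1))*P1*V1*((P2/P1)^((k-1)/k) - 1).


(k-1)/k = 0.2857
(P2/P1)^exp = 1.7125
W = 3.5000 * 149.9510 * 0.8910 * (1.7125 - 1) = 333.1881 kJ

333.1881 kJ


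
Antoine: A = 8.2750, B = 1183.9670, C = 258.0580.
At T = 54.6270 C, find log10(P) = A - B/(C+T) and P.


C+T = 312.6850
B/(C+T) = 3.7865
log10(P) = 8.2750 - 3.7865 = 4.4885
P = 10^4.4885 = 30799.7492 mmHg

30799.7492 mmHg


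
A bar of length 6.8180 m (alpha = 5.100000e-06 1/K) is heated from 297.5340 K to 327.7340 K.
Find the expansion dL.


dT = 30.2000 K
dL = 5.100000e-06 * 6.8180 * 30.2000 = 0.001050 m
L_final = 6.819050 m

dL = 0.001050 m


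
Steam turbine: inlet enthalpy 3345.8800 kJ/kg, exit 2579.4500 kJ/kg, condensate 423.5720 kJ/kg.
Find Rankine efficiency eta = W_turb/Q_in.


W = 766.4300 kJ/kg
Q_in = 2922.3080 kJ/kg
eta = 0.2623 = 26.2269%

eta = 26.2269%


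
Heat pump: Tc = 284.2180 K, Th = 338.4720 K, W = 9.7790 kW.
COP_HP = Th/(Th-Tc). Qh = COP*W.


COP = 338.4720 / 54.2540 = 6.2387
Qh = 6.2387 * 9.7790 = 61.0078 kW

COP = 6.2387, Qh = 61.0078 kW


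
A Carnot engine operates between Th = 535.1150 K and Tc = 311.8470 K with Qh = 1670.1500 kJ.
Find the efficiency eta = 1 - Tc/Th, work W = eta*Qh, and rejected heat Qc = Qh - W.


eta = 1 - 311.8470/535.1150 = 0.4172
W = 0.4172 * 1670.1500 = 696.8428 kJ
Qc = 1670.1500 - 696.8428 = 973.3072 kJ

eta = 41.7234%, W = 696.8428 kJ, Qc = 973.3072 kJ


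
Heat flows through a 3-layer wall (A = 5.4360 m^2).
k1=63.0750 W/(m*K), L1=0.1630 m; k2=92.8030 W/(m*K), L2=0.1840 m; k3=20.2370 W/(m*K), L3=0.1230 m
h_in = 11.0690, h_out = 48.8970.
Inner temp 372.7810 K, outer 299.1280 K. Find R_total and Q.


R_conv_in = 1/(11.0690*5.4360) = 0.0166
R_1 = 0.1630/(63.0750*5.4360) = 0.0005
R_2 = 0.1840/(92.8030*5.4360) = 0.0004
R_3 = 0.1230/(20.2370*5.4360) = 0.0011
R_conv_out = 1/(48.8970*5.4360) = 0.0038
R_total = 0.0223 K/W
Q = 73.6530 / 0.0223 = 3296.9601 W

R_total = 0.0223 K/W, Q = 3296.9601 W


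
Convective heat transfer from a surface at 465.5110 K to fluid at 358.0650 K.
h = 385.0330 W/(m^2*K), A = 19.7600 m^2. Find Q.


dT = 107.4460 K
Q = 385.0330 * 19.7600 * 107.4460 = 817476.2530 W

817476.2530 W


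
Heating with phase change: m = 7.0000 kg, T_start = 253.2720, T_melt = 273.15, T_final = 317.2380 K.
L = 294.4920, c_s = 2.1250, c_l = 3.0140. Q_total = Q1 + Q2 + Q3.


Q1 (sensible, solid) = 7.0000 * 2.1250 * 19.8780 = 295.6852 kJ
Q2 (latent) = 7.0000 * 294.4920 = 2061.4440 kJ
Q3 (sensible, liquid) = 7.0000 * 3.0140 * 44.0880 = 930.1686 kJ
Q_total = 3287.2979 kJ

3287.2979 kJ


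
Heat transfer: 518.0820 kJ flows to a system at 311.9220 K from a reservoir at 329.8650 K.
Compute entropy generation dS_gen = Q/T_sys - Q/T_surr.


dS_sys = 518.0820/311.9220 = 1.6609 kJ/K
dS_surr = -518.0820/329.8650 = -1.5706 kJ/K
dS_gen = 1.6609 - 1.5706 = 0.0903 kJ/K (irreversible)

dS_gen = 0.0903 kJ/K, irreversible


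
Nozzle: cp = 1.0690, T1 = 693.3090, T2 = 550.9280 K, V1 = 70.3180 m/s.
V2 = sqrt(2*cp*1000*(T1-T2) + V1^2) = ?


dT = 142.3810 K
2*cp*1000*dT = 304410.5780
V1^2 = 4944.6211
V2 = sqrt(309355.1991) = 556.1971 m/s

556.1971 m/s


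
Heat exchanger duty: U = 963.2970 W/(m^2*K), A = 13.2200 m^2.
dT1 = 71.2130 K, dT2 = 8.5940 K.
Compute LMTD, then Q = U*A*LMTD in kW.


LMTD = 29.6125 K
Q = 963.2970 * 13.2200 * 29.6125 = 377109.3349 W = 377.1093 kW

377.1093 kW


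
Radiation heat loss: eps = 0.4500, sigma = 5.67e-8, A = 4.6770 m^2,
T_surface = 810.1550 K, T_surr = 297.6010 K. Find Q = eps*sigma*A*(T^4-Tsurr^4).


T^4 = 4.3080e+11
Tsurr^4 = 7.8440e+09
Q = 0.4500 * 5.67e-8 * 4.6770 * 4.2295e+11 = 50472.5034 W

50472.5034 W


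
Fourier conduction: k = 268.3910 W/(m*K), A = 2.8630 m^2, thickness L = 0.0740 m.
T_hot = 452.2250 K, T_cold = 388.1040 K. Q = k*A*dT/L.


dT = 64.1210 K
Q = 268.3910 * 2.8630 * 64.1210 / 0.0740 = 665821.5747 W

665821.5747 W


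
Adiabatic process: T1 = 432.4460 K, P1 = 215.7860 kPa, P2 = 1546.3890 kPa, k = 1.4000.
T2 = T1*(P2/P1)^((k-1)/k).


(k-1)/k = 0.2857
(P2/P1)^exp = 1.7554
T2 = 432.4460 * 1.7554 = 759.1053 K

759.1053 K


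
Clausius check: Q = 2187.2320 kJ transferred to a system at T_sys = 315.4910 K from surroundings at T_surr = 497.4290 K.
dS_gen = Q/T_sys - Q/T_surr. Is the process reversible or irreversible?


dS_sys = 2187.2320/315.4910 = 6.9328 kJ/K
dS_surr = -2187.2320/497.4290 = -4.3971 kJ/K
dS_gen = 6.9328 - 4.3971 = 2.5357 kJ/K (irreversible)

dS_gen = 2.5357 kJ/K, irreversible


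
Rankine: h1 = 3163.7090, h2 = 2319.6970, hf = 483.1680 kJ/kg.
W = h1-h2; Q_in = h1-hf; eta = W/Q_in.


W = 844.0120 kJ/kg
Q_in = 2680.5410 kJ/kg
eta = 0.3149 = 31.4866%

eta = 31.4866%


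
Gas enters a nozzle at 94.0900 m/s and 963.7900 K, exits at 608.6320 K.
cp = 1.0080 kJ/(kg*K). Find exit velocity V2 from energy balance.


dT = 355.1580 K
2*cp*1000*dT = 715998.5280
V1^2 = 8852.9281
V2 = sqrt(724851.4561) = 851.3821 m/s

851.3821 m/s


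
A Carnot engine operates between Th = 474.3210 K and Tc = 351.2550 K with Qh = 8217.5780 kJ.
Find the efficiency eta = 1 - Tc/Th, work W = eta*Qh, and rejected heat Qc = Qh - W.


eta = 1 - 351.2550/474.3210 = 0.2595
W = 0.2595 * 8217.5780 = 2132.1098 kJ
Qc = 8217.5780 - 2132.1098 = 6085.4682 kJ

eta = 25.9457%, W = 2132.1098 kJ, Qc = 6085.4682 kJ


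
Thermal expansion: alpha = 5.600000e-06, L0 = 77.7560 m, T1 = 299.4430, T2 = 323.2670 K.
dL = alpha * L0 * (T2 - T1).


dT = 23.8240 K
dL = 5.600000e-06 * 77.7560 * 23.8240 = 0.010374 m
L_final = 77.766374 m

dL = 0.010374 m


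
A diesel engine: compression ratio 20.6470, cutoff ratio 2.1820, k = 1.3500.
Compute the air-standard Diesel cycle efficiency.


r^(k-1) = 2.8854
rc^k = 2.8672
eta = 0.5945 = 59.4460%

59.4460%


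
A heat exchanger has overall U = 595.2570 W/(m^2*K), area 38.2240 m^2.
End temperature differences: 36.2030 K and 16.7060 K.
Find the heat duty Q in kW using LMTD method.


LMTD = 25.2103 K
Q = 595.2570 * 38.2240 * 25.2103 = 573612.8063 W = 573.6128 kW

573.6128 kW


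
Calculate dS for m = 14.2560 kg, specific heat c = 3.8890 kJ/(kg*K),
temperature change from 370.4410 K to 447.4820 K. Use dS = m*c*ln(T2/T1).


T2/T1 = 1.2080
ln(T2/T1) = 0.1889
dS = 14.2560 * 3.8890 * 0.1889 = 10.4753 kJ/K

10.4753 kJ/K


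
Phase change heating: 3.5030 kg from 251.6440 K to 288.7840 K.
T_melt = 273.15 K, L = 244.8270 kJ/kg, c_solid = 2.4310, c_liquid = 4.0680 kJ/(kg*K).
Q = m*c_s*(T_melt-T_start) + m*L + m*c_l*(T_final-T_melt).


Q1 (sensible, solid) = 3.5030 * 2.4310 * 21.5060 = 183.1406 kJ
Q2 (latent) = 3.5030 * 244.8270 = 857.6290 kJ
Q3 (sensible, liquid) = 3.5030 * 4.0680 * 15.6340 = 222.7877 kJ
Q_total = 1263.5573 kJ

1263.5573 kJ


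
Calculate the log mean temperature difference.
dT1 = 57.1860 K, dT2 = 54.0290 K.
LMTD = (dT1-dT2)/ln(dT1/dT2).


dT1/dT2 = 1.0584
ln(dT1/dT2) = 0.0568
LMTD = 3.1570 / 0.0568 = 55.5926 K

55.5926 K


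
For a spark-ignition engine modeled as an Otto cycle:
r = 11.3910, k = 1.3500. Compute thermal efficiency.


r^(k-1) = 2.3431
eta = 1 - 1/2.3431 = 0.5732 = 57.3221%

57.3221%


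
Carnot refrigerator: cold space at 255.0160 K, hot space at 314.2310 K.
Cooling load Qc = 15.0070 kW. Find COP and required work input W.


COP = 255.0160 / 59.2150 = 4.3066
W = 15.0070 / 4.3066 = 3.4846 kW

COP = 4.3066, W = 3.4846 kW


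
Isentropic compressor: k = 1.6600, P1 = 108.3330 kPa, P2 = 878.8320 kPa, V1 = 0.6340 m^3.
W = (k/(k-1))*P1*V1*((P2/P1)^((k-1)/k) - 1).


(k-1)/k = 0.3976
(P2/P1)^exp = 2.2986
W = 2.5152 * 108.3330 * 0.6340 * (2.2986 - 1) = 224.3347 kJ

224.3347 kJ


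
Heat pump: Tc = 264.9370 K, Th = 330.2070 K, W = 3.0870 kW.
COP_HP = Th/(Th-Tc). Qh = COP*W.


COP = 330.2070 / 65.2700 = 5.0591
Qh = 5.0591 * 3.0870 = 15.6174 kW

COP = 5.0591, Qh = 15.6174 kW


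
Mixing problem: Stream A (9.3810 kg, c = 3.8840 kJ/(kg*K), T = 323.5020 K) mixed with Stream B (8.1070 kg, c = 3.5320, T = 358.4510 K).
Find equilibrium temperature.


num = 22050.9142
den = 65.0697
Tf = 338.8813 K

338.8813 K


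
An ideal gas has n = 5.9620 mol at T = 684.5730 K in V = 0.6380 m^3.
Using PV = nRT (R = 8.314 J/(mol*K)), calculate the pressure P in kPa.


P = nRT/V = 5.9620 * 8.314 * 684.5730 / 0.6380
= 33932.9610 / 0.6380 = 53186.4593 Pa = 53.1865 kPa

53.1865 kPa


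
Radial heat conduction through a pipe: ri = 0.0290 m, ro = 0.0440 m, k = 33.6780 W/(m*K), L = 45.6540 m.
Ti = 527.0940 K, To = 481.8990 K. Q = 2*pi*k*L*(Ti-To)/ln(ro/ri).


dT = 45.1950 K
ln(ro/ri) = 0.4169
Q = 2*pi*33.6780*45.6540*45.1950 / 0.4169 = 1047297.2079 W

1047297.2079 W


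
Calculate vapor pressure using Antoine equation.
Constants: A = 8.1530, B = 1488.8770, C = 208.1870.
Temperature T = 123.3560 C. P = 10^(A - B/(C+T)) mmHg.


C+T = 331.5430
B/(C+T) = 4.4908
log10(P) = 8.1530 - 4.4908 = 3.6622
P = 10^3.6622 = 4594.6155 mmHg

4594.6155 mmHg


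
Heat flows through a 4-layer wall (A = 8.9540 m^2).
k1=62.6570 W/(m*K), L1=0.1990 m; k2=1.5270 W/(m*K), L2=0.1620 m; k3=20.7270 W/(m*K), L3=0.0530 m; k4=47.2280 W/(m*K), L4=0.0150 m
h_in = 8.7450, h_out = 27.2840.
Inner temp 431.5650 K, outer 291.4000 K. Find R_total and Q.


R_conv_in = 1/(8.7450*8.9540) = 0.0128
R_1 = 0.1990/(62.6570*8.9540) = 0.0004
R_2 = 0.1620/(1.5270*8.9540) = 0.0118
R_3 = 0.0530/(20.7270*8.9540) = 0.0003
R_4 = 0.0150/(47.2280*8.9540) = 3.5471e-05
R_conv_out = 1/(27.2840*8.9540) = 0.0041
R_total = 0.0294 K/W
Q = 140.1650 / 0.0294 = 4769.4007 W

R_total = 0.0294 K/W, Q = 4769.4007 W


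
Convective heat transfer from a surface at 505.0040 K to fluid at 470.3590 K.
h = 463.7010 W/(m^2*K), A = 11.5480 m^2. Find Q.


dT = 34.6450 K
Q = 463.7010 * 11.5480 * 34.6450 = 185517.7094 W

185517.7094 W


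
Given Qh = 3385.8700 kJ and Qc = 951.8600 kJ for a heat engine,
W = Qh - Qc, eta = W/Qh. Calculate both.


W = 3385.8700 - 951.8600 = 2434.0100 kJ
eta = 2434.0100 / 3385.8700 = 0.7189 = 71.8873%

W = 2434.0100 kJ, eta = 71.8873%


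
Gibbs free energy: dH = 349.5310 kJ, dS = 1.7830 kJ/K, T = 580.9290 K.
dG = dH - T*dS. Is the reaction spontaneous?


T*dS = 580.9290 * 1.7830 = 1035.7964 kJ
dG = 349.5310 - 1035.7964 = -686.2654 kJ (spontaneous)

dG = -686.2654 kJ, spontaneous


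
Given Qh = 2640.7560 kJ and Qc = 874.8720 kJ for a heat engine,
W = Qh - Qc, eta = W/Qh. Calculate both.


W = 2640.7560 - 874.8720 = 1765.8840 kJ
eta = 1765.8840 / 2640.7560 = 0.6687 = 66.8704%

W = 1765.8840 kJ, eta = 66.8704%


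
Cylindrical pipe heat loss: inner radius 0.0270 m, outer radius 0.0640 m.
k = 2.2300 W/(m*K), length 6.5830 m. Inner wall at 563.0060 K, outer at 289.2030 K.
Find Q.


dT = 273.8030 K
ln(ro/ri) = 0.8630
Q = 2*pi*2.2300*6.5830*273.8030 / 0.8630 = 29262.5882 W

29262.5882 W


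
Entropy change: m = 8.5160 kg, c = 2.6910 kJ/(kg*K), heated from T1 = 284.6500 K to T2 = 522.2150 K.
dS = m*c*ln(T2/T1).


T2/T1 = 1.8346
ln(T2/T1) = 0.6068
dS = 8.5160 * 2.6910 * 0.6068 = 13.9062 kJ/K

13.9062 kJ/K


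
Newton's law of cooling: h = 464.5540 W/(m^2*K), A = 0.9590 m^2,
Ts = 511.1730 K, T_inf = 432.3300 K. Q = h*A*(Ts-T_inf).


dT = 78.8430 K
Q = 464.5540 * 0.9590 * 78.8430 = 35125.1310 W

35125.1310 W


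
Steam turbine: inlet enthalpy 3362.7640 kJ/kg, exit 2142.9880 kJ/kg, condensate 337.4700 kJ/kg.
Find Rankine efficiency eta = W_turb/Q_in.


W = 1219.7760 kJ/kg
Q_in = 3025.2940 kJ/kg
eta = 0.4032 = 40.3193%

eta = 40.3193%


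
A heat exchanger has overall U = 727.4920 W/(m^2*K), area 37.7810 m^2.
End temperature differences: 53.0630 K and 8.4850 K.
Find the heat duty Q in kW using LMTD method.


LMTD = 24.3173 K
Q = 727.4920 * 37.7810 * 24.3173 = 668370.2996 W = 668.3703 kW

668.3703 kW


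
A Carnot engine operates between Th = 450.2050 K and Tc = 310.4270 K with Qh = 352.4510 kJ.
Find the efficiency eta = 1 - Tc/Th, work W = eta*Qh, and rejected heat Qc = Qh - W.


eta = 1 - 310.4270/450.2050 = 0.3105
W = 0.3105 * 352.4510 = 109.4277 kJ
Qc = 352.4510 - 109.4277 = 243.0233 kJ

eta = 31.0476%, W = 109.4277 kJ, Qc = 243.0233 kJ


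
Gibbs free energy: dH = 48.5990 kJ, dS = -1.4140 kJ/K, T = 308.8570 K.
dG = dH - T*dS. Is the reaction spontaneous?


T*dS = 308.8570 * -1.4140 = -436.7238 kJ
dG = 48.5990 + 436.7238 = 485.3228 kJ (non-spontaneous)

dG = 485.3228 kJ, non-spontaneous


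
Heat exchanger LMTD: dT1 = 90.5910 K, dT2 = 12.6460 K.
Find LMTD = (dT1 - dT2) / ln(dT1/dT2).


dT1/dT2 = 7.1636
ln(dT1/dT2) = 1.9690
LMTD = 77.9450 / 1.9690 = 39.5858 K

39.5858 K


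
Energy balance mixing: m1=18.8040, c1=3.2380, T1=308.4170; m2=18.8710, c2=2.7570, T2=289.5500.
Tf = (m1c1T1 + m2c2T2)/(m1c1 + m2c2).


num = 33843.2128
den = 112.9147
Tf = 299.7237 K

299.7237 K


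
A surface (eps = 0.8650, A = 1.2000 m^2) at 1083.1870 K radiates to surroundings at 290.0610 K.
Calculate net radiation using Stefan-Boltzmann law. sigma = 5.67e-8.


T^4 = 1.3766e+12
Tsurr^4 = 7.0788e+09
Q = 0.8650 * 5.67e-8 * 1.2000 * 1.3695e+12 = 80603.7423 W

80603.7423 W


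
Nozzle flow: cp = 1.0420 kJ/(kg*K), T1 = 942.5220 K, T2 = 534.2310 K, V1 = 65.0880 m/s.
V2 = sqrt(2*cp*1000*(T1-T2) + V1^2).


dT = 408.2910 K
2*cp*1000*dT = 850878.4440
V1^2 = 4236.4477
V2 = sqrt(855114.8917) = 924.7242 m/s

924.7242 m/s


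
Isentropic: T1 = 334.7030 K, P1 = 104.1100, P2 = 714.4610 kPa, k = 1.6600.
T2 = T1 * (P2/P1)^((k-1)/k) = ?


(k-1)/k = 0.3976
(P2/P1)^exp = 2.1507
T2 = 334.7030 * 2.1507 = 719.8440 K

719.8440 K


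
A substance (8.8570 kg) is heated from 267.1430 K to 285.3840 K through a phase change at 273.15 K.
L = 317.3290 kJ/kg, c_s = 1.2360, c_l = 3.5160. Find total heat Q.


Q1 (sensible, solid) = 8.8570 * 1.2360 * 6.0070 = 65.7601 kJ
Q2 (latent) = 8.8570 * 317.3290 = 2810.5830 kJ
Q3 (sensible, liquid) = 8.8570 * 3.5160 * 12.2340 = 380.9816 kJ
Q_total = 3257.3247 kJ

3257.3247 kJ


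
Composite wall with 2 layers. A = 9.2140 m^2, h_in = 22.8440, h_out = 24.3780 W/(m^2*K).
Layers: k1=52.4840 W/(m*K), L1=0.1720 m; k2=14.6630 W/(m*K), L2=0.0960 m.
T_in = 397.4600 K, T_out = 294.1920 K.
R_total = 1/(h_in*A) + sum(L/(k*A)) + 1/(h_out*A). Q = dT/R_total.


R_conv_in = 1/(22.8440*9.2140) = 0.0048
R_1 = 0.1720/(52.4840*9.2140) = 0.0004
R_2 = 0.0960/(14.6630*9.2140) = 0.0007
R_conv_out = 1/(24.3780*9.2140) = 0.0045
R_total = 0.0103 K/W
Q = 103.2680 / 0.0103 = 10056.1289 W

R_total = 0.0103 K/W, Q = 10056.1289 W


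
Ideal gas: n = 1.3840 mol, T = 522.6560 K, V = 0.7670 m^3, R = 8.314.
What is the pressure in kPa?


P = nRT/V = 1.3840 * 8.314 * 522.6560 / 0.7670
= 6013.9810 / 0.7670 = 7840.9139 Pa = 7.8409 kPa

7.8409 kPa


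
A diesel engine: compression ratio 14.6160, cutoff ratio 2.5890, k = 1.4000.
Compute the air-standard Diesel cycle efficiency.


r^(k-1) = 2.9237
rc^k = 3.7878
eta = 0.5714 = 57.1377%

57.1377%


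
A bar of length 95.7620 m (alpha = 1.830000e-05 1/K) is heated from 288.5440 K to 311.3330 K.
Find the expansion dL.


dT = 22.7890 K
dL = 1.830000e-05 * 95.7620 * 22.7890 = 0.039936 m
L_final = 95.801936 m

dL = 0.039936 m


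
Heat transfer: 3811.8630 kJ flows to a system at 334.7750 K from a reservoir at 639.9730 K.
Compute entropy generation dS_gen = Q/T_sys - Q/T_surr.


dS_sys = 3811.8630/334.7750 = 11.3863 kJ/K
dS_surr = -3811.8630/639.9730 = -5.9563 kJ/K
dS_gen = 11.3863 - 5.9563 = 5.4301 kJ/K (irreversible)

dS_gen = 5.4301 kJ/K, irreversible


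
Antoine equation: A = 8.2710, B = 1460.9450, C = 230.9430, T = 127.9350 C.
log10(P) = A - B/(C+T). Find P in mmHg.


C+T = 358.8780
B/(C+T) = 4.0709
log10(P) = 8.2710 - 4.0709 = 4.2001
P = 10^4.2001 = 15853.7464 mmHg

15853.7464 mmHg


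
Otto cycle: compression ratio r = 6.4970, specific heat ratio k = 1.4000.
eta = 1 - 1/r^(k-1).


r^(k-1) = 2.1139
eta = 1 - 1/2.1139 = 0.5269 = 52.6941%

52.6941%


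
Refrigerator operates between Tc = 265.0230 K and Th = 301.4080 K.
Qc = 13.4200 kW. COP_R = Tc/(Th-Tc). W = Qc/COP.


COP = 265.0230 / 36.3850 = 7.2839
W = 13.4200 / 7.2839 = 1.8424 kW

COP = 7.2839, W = 1.8424 kW


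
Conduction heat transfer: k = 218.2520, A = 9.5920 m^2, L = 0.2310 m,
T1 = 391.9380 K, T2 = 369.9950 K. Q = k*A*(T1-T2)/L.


dT = 21.9430 K
Q = 218.2520 * 9.5920 * 21.9430 / 0.2310 = 198861.8272 W

198861.8272 W


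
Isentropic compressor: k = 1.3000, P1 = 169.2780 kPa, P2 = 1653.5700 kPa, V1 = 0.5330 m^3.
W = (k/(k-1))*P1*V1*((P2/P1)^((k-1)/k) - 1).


(k-1)/k = 0.2308
(P2/P1)^exp = 1.6921
W = 4.3333 * 169.2780 * 0.5330 * (1.6921 - 1) = 270.5859 kJ

270.5859 kJ


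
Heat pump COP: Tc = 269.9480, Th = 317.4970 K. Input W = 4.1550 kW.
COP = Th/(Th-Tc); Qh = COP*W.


COP = 317.4970 / 47.5490 = 6.6773
Qh = 6.6773 * 4.1550 = 27.7440 kW

COP = 6.6773, Qh = 27.7440 kW


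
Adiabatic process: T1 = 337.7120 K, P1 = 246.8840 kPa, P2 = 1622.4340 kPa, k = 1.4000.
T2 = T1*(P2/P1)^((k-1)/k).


(k-1)/k = 0.2857
(P2/P1)^exp = 1.7125
T2 = 337.7120 * 1.7125 = 578.3193 K

578.3193 K


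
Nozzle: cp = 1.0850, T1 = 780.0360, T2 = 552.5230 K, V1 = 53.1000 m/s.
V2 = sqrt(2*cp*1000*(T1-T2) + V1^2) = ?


dT = 227.5130 K
2*cp*1000*dT = 493703.2100
V1^2 = 2819.6100
V2 = sqrt(496522.8200) = 704.6438 m/s

704.6438 m/s


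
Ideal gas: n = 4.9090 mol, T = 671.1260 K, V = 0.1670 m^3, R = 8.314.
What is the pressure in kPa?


P = nRT/V = 4.9090 * 8.314 * 671.1260 / 0.1670
= 27390.9513 / 0.1670 = 164017.6727 Pa = 164.0177 kPa

164.0177 kPa


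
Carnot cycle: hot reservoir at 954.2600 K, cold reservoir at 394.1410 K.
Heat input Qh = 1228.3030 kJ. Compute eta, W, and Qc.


eta = 1 - 394.1410/954.2600 = 0.5870
W = 0.5870 * 1228.3030 = 720.9732 kJ
Qc = 1228.3030 - 720.9732 = 507.3298 kJ

eta = 58.6967%, W = 720.9732 kJ, Qc = 507.3298 kJ


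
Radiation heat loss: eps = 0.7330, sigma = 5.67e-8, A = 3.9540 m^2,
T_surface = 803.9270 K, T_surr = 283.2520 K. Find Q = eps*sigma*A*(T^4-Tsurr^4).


T^4 = 4.1770e+11
Tsurr^4 = 6.4371e+09
Q = 0.7330 * 5.67e-8 * 3.9540 * 4.1126e+11 = 67584.2067 W

67584.2067 W


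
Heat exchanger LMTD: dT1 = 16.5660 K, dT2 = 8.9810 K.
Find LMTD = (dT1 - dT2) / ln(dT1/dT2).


dT1/dT2 = 1.8446
ln(dT1/dT2) = 0.6122
LMTD = 7.5850 / 0.6122 = 12.3889 K

12.3889 K


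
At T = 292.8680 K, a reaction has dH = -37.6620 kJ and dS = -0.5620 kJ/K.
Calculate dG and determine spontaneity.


T*dS = 292.8680 * -0.5620 = -164.5918 kJ
dG = -37.6620 + 164.5918 = 126.9298 kJ (non-spontaneous)

dG = 126.9298 kJ, non-spontaneous


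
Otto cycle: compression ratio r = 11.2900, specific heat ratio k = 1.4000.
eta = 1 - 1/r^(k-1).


r^(k-1) = 2.6368
eta = 1 - 1/2.6368 = 0.6208 = 62.0753%

62.0753%


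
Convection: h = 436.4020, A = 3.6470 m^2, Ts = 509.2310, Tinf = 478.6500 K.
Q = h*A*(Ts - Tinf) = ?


dT = 30.5810 K
Q = 436.4020 * 3.6470 * 30.5810 = 48671.4381 W

48671.4381 W


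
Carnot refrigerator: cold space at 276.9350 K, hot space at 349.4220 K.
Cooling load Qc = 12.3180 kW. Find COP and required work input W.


COP = 276.9350 / 72.4870 = 3.8205
W = 12.3180 / 3.8205 = 3.2242 kW

COP = 3.8205, W = 3.2242 kW


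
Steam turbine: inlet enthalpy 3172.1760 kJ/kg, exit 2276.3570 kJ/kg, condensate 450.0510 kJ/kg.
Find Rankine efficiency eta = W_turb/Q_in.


W = 895.8190 kJ/kg
Q_in = 2722.1250 kJ/kg
eta = 0.3291 = 32.9088%

eta = 32.9088%


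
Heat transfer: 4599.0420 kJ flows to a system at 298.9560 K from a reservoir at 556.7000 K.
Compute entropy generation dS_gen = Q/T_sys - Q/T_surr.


dS_sys = 4599.0420/298.9560 = 15.3837 kJ/K
dS_surr = -4599.0420/556.7000 = -8.2613 kJ/K
dS_gen = 15.3837 - 8.2613 = 7.1224 kJ/K (irreversible)

dS_gen = 7.1224 kJ/K, irreversible


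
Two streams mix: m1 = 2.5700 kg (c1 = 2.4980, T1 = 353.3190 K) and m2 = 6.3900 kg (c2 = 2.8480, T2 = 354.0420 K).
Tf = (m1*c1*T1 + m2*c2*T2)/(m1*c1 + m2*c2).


num = 8711.3697
den = 24.6186
Tf = 353.8535 K

353.8535 K


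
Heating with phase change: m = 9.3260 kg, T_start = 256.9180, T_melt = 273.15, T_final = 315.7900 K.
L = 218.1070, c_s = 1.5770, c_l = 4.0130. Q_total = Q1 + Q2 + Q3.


Q1 (sensible, solid) = 9.3260 * 1.5770 * 16.2320 = 238.7257 kJ
Q2 (latent) = 9.3260 * 218.1070 = 2034.0659 kJ
Q3 (sensible, liquid) = 9.3260 * 4.0130 * 42.6400 = 1595.8121 kJ
Q_total = 3868.6037 kJ

3868.6037 kJ


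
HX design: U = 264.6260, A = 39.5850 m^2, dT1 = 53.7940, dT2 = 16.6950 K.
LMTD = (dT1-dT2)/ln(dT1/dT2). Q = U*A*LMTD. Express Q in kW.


LMTD = 31.7071 K
Q = 264.6260 * 39.5850 * 31.7071 = 332139.0624 W = 332.1391 kW

332.1391 kW


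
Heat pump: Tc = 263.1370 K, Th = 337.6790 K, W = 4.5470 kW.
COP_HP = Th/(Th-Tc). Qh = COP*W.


COP = 337.6790 / 74.5420 = 4.5301
Qh = 4.5301 * 4.5470 = 20.5981 kW

COP = 4.5301, Qh = 20.5981 kW


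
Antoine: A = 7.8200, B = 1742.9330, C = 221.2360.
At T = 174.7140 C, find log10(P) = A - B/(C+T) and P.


C+T = 395.9500
B/(C+T) = 4.4019
log10(P) = 7.8200 - 4.4019 = 3.4181
P = 10^3.4181 = 2618.7754 mmHg

2618.7754 mmHg


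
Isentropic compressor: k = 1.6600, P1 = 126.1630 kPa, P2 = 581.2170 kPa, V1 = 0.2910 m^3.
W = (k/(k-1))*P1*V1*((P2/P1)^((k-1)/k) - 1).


(k-1)/k = 0.3976
(P2/P1)^exp = 1.8355
W = 2.5152 * 126.1630 * 0.2910 * (1.8355 - 1) = 77.1537 kJ

77.1537 kJ


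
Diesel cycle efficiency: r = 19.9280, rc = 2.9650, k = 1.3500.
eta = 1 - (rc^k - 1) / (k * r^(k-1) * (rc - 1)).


r^(k-1) = 2.8498
rc^k = 4.3374
eta = 0.5585 = 55.8526%

55.8526%


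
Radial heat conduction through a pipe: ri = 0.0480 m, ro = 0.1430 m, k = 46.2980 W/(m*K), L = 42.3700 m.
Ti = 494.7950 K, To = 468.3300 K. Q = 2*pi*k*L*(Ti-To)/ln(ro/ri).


dT = 26.4650 K
ln(ro/ri) = 1.0916
Q = 2*pi*46.2980*42.3700*26.4650 / 1.0916 = 298807.5596 W

298807.5596 W


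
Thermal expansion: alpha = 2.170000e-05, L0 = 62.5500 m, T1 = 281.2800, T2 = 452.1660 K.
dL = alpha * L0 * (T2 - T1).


dT = 170.8860 K
dL = 2.170000e-05 * 62.5500 * 170.8860 = 0.231950 m
L_final = 62.781950 m

dL = 0.231950 m


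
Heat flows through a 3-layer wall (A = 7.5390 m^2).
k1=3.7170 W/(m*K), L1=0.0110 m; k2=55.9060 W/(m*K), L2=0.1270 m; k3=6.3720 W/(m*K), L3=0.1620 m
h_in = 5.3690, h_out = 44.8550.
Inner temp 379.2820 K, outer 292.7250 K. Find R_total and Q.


R_conv_in = 1/(5.3690*7.5390) = 0.0247
R_1 = 0.0110/(3.7170*7.5390) = 0.0004
R_2 = 0.1270/(55.9060*7.5390) = 0.0003
R_3 = 0.1620/(6.3720*7.5390) = 0.0034
R_conv_out = 1/(44.8550*7.5390) = 0.0030
R_total = 0.0317 K/W
Q = 86.5570 / 0.0317 = 2728.0282 W

R_total = 0.0317 K/W, Q = 2728.0282 W


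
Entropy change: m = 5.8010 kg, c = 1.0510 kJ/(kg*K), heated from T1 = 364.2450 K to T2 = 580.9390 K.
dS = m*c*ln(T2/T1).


T2/T1 = 1.5949
ln(T2/T1) = 0.4668
dS = 5.8010 * 1.0510 * 0.4668 = 2.8461 kJ/K

2.8461 kJ/K


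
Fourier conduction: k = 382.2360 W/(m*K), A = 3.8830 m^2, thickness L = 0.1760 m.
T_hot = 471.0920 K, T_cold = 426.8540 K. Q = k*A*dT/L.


dT = 44.2380 K
Q = 382.2360 * 3.8830 * 44.2380 / 0.1760 = 373062.6705 W

373062.6705 W


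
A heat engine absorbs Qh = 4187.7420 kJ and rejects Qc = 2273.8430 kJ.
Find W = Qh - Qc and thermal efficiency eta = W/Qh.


W = 4187.7420 - 2273.8430 = 1913.8990 kJ
eta = 1913.8990 / 4187.7420 = 0.4570 = 45.7024%

W = 1913.8990 kJ, eta = 45.7024%


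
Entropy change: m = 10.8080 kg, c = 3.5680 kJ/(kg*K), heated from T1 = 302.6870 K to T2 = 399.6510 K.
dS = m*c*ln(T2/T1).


T2/T1 = 1.3203
ln(T2/T1) = 0.2779
dS = 10.8080 * 3.5680 * 0.2779 = 10.7163 kJ/K

10.7163 kJ/K


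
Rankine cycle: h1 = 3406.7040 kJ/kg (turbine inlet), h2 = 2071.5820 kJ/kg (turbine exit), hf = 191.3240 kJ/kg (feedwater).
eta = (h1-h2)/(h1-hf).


W = 1335.1220 kJ/kg
Q_in = 3215.3800 kJ/kg
eta = 0.4152 = 41.5230%

eta = 41.5230%


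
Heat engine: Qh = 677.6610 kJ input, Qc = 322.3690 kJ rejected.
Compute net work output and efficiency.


W = 677.6610 - 322.3690 = 355.2920 kJ
eta = 355.2920 / 677.6610 = 0.5243 = 52.4292%

W = 355.2920 kJ, eta = 52.4292%


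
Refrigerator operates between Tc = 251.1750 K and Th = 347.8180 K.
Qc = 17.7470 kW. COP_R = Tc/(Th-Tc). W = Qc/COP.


COP = 251.1750 / 96.6430 = 2.5990
W = 17.7470 / 2.5990 = 6.8284 kW

COP = 2.5990, W = 6.8284 kW


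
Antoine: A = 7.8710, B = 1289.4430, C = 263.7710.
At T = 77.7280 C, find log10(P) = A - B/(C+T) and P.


C+T = 341.4990
B/(C+T) = 3.7758
log10(P) = 7.8710 - 3.7758 = 4.0952
P = 10^4.0952 = 12449.9488 mmHg

12449.9488 mmHg


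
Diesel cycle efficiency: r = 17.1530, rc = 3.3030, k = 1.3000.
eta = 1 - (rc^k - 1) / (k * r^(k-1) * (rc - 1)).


r^(k-1) = 2.3459
rc^k = 4.7270
eta = 0.4693 = 46.9342%

46.9342%


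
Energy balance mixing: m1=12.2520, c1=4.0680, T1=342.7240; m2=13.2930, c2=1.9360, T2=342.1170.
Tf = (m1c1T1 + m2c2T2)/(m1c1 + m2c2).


num = 25886.2193
den = 75.5764
Tf = 342.5173 K

342.5173 K


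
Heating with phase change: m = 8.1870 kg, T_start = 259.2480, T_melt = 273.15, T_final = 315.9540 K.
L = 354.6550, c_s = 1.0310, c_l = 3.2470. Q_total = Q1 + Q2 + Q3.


Q1 (sensible, solid) = 8.1870 * 1.0310 * 13.9020 = 117.3440 kJ
Q2 (latent) = 8.1870 * 354.6550 = 2903.5605 kJ
Q3 (sensible, liquid) = 8.1870 * 3.2470 * 42.8040 = 1137.8668 kJ
Q_total = 4158.7713 kJ

4158.7713 kJ


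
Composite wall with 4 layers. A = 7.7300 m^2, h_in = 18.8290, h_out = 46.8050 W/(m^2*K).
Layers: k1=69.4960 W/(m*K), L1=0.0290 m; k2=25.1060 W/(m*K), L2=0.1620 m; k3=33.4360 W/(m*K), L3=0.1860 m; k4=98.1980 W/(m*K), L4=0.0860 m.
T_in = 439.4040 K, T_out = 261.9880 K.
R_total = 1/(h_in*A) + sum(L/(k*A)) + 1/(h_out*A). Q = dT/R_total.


R_conv_in = 1/(18.8290*7.7300) = 0.0069
R_1 = 0.0290/(69.4960*7.7300) = 5.3983e-05
R_2 = 0.1620/(25.1060*7.7300) = 0.0008
R_3 = 0.1860/(33.4360*7.7300) = 0.0007
R_4 = 0.0860/(98.1980*7.7300) = 0.0001
R_conv_out = 1/(46.8050*7.7300) = 0.0028
R_total = 0.0114 K/W
Q = 177.4160 / 0.0114 = 15622.8393 W

R_total = 0.0114 K/W, Q = 15622.8393 W


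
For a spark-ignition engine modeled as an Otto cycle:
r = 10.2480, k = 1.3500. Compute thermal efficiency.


r^(k-1) = 2.2580
eta = 1 - 1/2.2580 = 0.5571 = 55.7130%

55.7130%


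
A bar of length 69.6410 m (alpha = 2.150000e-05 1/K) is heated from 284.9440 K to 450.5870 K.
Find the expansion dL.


dT = 165.6430 K
dL = 2.150000e-05 * 69.6410 * 165.6430 = 0.248014 m
L_final = 69.889014 m

dL = 0.248014 m


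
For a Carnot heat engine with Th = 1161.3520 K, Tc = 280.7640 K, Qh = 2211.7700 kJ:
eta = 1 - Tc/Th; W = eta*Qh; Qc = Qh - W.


eta = 1 - 280.7640/1161.3520 = 0.7582
W = 0.7582 * 2211.7700 = 1677.0610 kJ
Qc = 2211.7700 - 1677.0610 = 534.7090 kJ

eta = 75.8244%, W = 1677.0610 kJ, Qc = 534.7090 kJ


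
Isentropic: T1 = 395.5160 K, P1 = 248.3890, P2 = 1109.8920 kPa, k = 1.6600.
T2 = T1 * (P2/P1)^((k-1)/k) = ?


(k-1)/k = 0.3976
(P2/P1)^exp = 1.8134
T2 = 395.5160 * 1.8134 = 717.2272 K

717.2272 K


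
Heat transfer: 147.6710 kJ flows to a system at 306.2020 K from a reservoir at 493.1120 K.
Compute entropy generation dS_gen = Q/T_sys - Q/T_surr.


dS_sys = 147.6710/306.2020 = 0.4823 kJ/K
dS_surr = -147.6710/493.1120 = -0.2995 kJ/K
dS_gen = 0.4823 - 0.2995 = 0.1828 kJ/K (irreversible)

dS_gen = 0.1828 kJ/K, irreversible


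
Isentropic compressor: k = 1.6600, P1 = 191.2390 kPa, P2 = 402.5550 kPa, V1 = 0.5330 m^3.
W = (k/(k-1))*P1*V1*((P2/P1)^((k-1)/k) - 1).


(k-1)/k = 0.3976
(P2/P1)^exp = 1.3444
W = 2.5152 * 191.2390 * 0.5330 * (1.3444 - 1) = 88.2877 kJ

88.2877 kJ


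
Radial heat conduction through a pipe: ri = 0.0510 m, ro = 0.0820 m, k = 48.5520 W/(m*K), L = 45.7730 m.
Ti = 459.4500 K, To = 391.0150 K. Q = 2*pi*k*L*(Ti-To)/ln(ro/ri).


dT = 68.4350 K
ln(ro/ri) = 0.4749
Q = 2*pi*48.5520*45.7730*68.4350 / 0.4749 = 2012233.2073 W

2012233.2073 W


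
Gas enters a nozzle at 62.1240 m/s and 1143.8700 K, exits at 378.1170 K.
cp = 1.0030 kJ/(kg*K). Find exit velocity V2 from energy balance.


dT = 765.7530 K
2*cp*1000*dT = 1536100.5180
V1^2 = 3859.3914
V2 = sqrt(1539959.9094) = 1240.9512 m/s

1240.9512 m/s


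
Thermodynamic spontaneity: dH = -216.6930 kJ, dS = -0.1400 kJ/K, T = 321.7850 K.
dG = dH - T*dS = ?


T*dS = 321.7850 * -0.1400 = -45.0499 kJ
dG = -216.6930 + 45.0499 = -171.6431 kJ (spontaneous)

dG = -171.6431 kJ, spontaneous


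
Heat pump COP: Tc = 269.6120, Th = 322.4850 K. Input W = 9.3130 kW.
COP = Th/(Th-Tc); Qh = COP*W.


COP = 322.4850 / 52.8730 = 6.0992
Qh = 6.0992 * 9.3130 = 56.8022 kW

COP = 6.0992, Qh = 56.8022 kW
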